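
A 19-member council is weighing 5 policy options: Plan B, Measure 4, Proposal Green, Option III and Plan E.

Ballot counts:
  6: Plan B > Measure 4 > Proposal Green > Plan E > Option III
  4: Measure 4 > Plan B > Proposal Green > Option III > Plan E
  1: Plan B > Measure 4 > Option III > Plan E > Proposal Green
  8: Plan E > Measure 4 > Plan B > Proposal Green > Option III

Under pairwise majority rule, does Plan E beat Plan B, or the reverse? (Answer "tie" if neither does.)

Ballots ranking Plan E above Plan B: 8.
Ballots ranking Plan B above Plan E: 19 − 8 = 11.
Plan B wins the head-to-head 11–8.

Plan B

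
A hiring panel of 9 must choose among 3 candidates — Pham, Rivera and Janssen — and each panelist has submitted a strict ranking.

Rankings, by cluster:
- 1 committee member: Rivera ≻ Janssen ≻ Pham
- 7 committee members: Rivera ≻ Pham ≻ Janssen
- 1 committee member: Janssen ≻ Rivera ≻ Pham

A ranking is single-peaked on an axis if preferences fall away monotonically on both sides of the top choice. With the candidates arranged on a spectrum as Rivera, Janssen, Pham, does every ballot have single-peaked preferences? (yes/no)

Axis positions: Rivera=1, Janssen=2, Pham=3.
Cluster 1 (peak Rivera at position 1): ranking walks positions 1-2-3, expanding outward from the peak — single-peaked.
Cluster 2: ranking walks positions 1-3-2; Pham is ranked above Janssen even though Janssen lies between Pham and the peak Rivera on the axis — preferences dip and rise again. Not single-peaked.
Cluster 3 (peak Janssen at position 2): ranking walks positions 2-1-3, expanding outward from the peak — single-peaked.
Cluster 2 violates single-peakedness, so the profile is not single-peaked on this axis.

no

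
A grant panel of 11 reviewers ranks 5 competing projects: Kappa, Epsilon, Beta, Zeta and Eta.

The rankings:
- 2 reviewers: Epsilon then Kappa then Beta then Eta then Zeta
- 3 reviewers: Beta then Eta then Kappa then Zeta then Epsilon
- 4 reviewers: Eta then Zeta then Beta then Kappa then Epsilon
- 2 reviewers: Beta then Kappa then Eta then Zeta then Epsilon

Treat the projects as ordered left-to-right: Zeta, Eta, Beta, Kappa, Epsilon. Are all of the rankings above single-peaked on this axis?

yes

Axis positions: Zeta=1, Eta=2, Beta=3, Kappa=4, Epsilon=5.
Ballot type 1 (peak Epsilon at position 5): ranking walks positions 5-4-3-2-1, expanding outward from the peak — single-peaked.
Ballot type 2 (peak Beta at position 3): ranking walks positions 3-2-4-1-5, expanding outward from the peak — single-peaked.
Ballot type 3 (peak Eta at position 2): ranking walks positions 2-1-3-4-5, expanding outward from the peak — single-peaked.
Ballot type 4 (peak Beta at position 3): ranking walks positions 3-4-2-1-5, expanding outward from the peak — single-peaked.
Every ranking is single-peaked on this axis.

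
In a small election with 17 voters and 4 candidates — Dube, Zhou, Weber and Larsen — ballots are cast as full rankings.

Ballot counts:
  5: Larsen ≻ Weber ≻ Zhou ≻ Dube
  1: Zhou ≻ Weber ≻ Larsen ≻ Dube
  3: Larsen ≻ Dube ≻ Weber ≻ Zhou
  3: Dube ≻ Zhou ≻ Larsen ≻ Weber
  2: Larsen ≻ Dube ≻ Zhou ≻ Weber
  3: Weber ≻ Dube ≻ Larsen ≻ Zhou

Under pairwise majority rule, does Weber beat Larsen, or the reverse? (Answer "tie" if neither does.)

Ballots ranking Weber above Larsen: 1 + 3 = 4.
Ballots ranking Larsen above Weber: 17 − 4 = 13.
Larsen wins the head-to-head 13–4.

Larsen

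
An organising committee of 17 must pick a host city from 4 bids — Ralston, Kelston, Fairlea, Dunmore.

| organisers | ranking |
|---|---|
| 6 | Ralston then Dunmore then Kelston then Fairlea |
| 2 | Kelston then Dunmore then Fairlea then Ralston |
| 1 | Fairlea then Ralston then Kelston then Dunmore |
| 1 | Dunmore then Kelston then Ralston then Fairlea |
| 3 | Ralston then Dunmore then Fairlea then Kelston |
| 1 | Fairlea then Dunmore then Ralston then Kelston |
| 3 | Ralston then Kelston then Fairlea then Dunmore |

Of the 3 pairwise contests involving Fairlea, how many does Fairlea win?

0

Fairlea against each rival (17 organisers):
Fairlea vs Ralston: Ralston, 13–4.
Fairlea vs Kelston: 1+3+1 = 5 for Fairlea, 12 for Kelston — Kelston by 12–5.
Fairlea vs Dunmore: Fairlea is ranked higher on 1+1+3 = 5 ballots, Dunmore on 12. Dunmore wins 12–5.
Fairlea beats no one; loses to Ralston, Kelston, Dunmore — 0 pairwise wins.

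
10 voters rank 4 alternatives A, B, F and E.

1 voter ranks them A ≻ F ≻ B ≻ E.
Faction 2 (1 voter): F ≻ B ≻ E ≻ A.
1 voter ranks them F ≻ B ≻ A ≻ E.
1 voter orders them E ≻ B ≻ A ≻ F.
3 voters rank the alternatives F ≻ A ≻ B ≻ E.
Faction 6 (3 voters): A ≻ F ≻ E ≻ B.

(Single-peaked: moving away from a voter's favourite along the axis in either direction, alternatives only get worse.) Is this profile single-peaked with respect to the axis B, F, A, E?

Axis positions: B=1, F=2, A=3, E=4.
Faction 1 (peak A at position 3): ranking walks positions 3-2-1-4, expanding outward from the peak — single-peaked.
Faction 2: ranking walks positions 2-1-4-3; E is ranked above A even though A lies between E and the peak F on the axis — preferences dip and rise again. Not single-peaked.
Faction 3 (peak F at position 2): ranking walks positions 2-1-3-4, expanding outward from the peak — single-peaked.
Faction 4: ranking walks positions 4-1-3-2; B is ranked above A even though A lies between B and the peak E on the axis — preferences dip and rise again. Not single-peaked.
Faction 5 (peak F at position 2): ranking walks positions 2-3-1-4, expanding outward from the peak — single-peaked.
Faction 6 (peak A at position 3): ranking walks positions 3-2-4-1, expanding outward from the peak — single-peaked.
Faction 2 violates single-peakedness, so the profile is not single-peaked on this axis.

no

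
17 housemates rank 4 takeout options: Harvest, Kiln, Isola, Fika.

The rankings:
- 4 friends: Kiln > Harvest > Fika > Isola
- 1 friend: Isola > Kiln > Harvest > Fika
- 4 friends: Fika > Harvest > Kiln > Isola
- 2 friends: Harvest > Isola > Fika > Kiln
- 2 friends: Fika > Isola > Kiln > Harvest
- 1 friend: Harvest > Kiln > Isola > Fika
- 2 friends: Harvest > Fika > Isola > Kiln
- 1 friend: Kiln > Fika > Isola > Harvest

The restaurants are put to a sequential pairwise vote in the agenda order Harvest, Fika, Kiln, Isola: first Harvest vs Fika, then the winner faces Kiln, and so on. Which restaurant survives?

Harvest

Round 1: Harvest vs Fika — 10–7, Harvest advances.
Round 2: Harvest vs Kiln — 9–8, Harvest advances.
Round 3: Harvest vs Isola — 13–4, Harvest advances.
The agenda winner is Harvest.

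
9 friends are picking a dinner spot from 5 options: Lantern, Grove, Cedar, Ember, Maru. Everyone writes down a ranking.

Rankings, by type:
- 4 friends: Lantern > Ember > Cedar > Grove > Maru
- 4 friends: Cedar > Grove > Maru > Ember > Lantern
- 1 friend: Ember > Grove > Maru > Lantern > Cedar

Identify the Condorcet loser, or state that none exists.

none

Pairwise majorities:
Lantern–Grove: Grove 5–4.
Lantern vs Cedar: 4+1 = 5 for Lantern, 4 for Cedar — Lantern by 5–4.
Lantern–Ember: Ember 5–4.
Lantern vs Maru: 4 to 5, Maru.
Grove vs Cedar: Cedar wins 8–1.
Grove vs Ember: 4 for Grove, 5 for Ember — Ember by 5–4.
Grove vs Maru: 4+4+1 = 9 for Grove, 0 for Maru — Grove by 9–0.
Cedar vs Ember: Cedar preferred on 4 ballots; Ember wins 5–4.
Cedar vs Maru: 8 to 1, Cedar.
Ember vs Maru: Ember preferred on 4+1 = 5 ballots; Ember wins 5–4.
Every restaurant wins at least one matchup (Lantern beats Cedar; Grove beats Lantern; Cedar beats Grove; Ember beats Lantern; Maru beats Lantern), so there is no Condorcet loser.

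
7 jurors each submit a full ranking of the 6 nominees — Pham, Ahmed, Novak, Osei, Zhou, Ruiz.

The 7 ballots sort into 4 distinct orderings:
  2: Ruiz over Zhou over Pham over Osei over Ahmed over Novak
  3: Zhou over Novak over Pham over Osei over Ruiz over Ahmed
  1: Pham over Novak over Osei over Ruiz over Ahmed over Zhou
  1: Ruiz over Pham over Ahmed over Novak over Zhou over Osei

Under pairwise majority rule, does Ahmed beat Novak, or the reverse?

Novak

Ballots ranking Ahmed above Novak: 2 + 1 = 3.
Ballots ranking Novak above Ahmed: 7 − 3 = 4.
Novak wins the head-to-head 4–3.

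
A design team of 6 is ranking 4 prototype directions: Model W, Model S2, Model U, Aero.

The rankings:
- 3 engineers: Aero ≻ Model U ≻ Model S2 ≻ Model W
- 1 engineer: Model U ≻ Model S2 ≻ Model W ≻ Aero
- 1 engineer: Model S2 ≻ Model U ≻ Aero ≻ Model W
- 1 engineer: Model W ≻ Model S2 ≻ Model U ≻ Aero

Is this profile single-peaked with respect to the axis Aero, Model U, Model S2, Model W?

yes

Axis positions: Aero=1, Model U=2, Model S2=3, Model W=4.
Ballot type 1 (peak Aero at position 1): ranking walks positions 1-2-3-4, expanding outward from the peak — single-peaked.
Ballot type 2 (peak Model U at position 2): ranking walks positions 2-3-4-1, expanding outward from the peak — single-peaked.
Ballot type 3 (peak Model S2 at position 3): ranking walks positions 3-2-1-4, expanding outward from the peak — single-peaked.
Ballot type 4 (peak Model W at position 4): ranking walks positions 4-3-2-1, expanding outward from the peak — single-peaked.
Every ranking is single-peaked on this axis.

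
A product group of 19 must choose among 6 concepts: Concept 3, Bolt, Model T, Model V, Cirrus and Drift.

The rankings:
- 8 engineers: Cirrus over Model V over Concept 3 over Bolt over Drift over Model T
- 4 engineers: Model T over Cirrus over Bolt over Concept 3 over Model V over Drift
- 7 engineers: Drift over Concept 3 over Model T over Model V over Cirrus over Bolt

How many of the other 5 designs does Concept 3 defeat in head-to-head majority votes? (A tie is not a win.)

Concept 3 against each rival (19 engineers):
Concept 3 vs Bolt: Concept 3, 15–4.
Concept 3 vs Model T: 8+7 = 15 for Concept 3, 4 for Model T — Concept 3 by 15–4.
Concept 3 vs Model V: 4+7 = 11 for Concept 3, 8 for Model V — Concept 3 by 11–8.
Concept 3 vs Cirrus: Concept 3 preferred on 7 ballots; Cirrus wins 12–7.
Concept 3 vs Drift: Concept 3, 12–7.
Concept 3 beats Bolt, Model T, Model V, Drift; loses to Cirrus — 4 pairwise wins.

4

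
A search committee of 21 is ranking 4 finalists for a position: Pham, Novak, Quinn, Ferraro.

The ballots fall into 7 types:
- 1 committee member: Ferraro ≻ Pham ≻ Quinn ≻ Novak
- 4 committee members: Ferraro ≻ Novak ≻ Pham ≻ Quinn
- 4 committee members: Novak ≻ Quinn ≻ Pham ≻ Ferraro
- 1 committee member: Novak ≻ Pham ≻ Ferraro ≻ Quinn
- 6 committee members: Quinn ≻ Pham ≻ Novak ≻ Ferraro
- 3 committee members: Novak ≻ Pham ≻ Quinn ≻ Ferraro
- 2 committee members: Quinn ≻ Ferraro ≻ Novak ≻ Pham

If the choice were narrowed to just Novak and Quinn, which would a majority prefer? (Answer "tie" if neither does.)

Novak

Ballots ranking Novak above Quinn: 4 + 4 + 1 + 3 = 12.
Ballots ranking Quinn above Novak: 21 − 12 = 9.
Novak wins the head-to-head 12–9.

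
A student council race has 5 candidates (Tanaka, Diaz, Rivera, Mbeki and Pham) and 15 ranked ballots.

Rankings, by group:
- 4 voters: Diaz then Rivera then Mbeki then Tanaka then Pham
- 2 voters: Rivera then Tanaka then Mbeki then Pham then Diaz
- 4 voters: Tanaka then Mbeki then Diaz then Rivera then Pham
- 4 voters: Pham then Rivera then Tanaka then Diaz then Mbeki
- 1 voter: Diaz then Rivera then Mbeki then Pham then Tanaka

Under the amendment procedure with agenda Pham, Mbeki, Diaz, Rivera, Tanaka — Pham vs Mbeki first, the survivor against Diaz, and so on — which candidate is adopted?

Tanaka

Round 1: Pham vs Mbeki — 4–11, Mbeki advances.
Round 2: Mbeki vs Diaz — 6–9, Diaz advances.
Round 3: Diaz vs Rivera — 9–6, Diaz advances.
Round 4: Diaz vs Tanaka — 5–10, Tanaka advances.
Tanaka survives the agenda.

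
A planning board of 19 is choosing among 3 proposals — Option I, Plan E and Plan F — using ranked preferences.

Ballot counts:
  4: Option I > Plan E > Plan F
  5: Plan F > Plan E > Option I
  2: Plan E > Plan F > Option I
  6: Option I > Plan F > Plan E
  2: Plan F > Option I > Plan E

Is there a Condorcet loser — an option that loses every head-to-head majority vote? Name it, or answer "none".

Head-to-head results (19 council members):
Option I vs Plan E: Option I wins 12–7.
Option I vs Plan F: Option I wins 10–9.
Plan E vs Plan F: Plan F wins 13–6.
Plan E is beaten in every head-to-head and is the Condorcet loser.

Plan E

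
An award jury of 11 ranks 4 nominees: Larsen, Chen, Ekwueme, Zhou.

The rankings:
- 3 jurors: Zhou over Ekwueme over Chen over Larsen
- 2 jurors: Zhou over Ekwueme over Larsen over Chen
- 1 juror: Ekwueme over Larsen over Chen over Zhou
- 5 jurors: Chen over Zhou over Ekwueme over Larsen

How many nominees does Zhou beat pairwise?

Zhou against each rival (11 jurors):
Zhou vs Larsen: Zhou wins 10–1.
Zhou vs Chen: Zhou preferred on 3+2 = 5 ballots; Chen wins 6–5.
Zhou vs Ekwueme: Zhou, 10–1.
Zhou beats Larsen, Ekwueme; loses to Chen — 2 pairwise wins.

2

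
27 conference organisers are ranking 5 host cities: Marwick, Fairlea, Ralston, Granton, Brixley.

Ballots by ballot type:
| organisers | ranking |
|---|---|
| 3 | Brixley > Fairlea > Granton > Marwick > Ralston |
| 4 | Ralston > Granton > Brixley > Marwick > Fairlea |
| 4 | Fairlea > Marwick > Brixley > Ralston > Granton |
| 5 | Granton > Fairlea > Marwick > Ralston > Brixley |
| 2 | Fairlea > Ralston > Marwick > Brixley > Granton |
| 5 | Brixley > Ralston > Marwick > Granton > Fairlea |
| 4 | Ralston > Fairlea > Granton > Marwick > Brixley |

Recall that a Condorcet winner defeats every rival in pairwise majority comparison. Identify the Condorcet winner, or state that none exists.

Pairwise majorities:
Marwick vs Fairlea: Marwick is ranked higher on 4+5 = 9 ballots, Fairlea on 18. Fairlea wins 18–9.
Marwick–Ralston: Ralston 15–12.
Marwick vs Granton: Marwick is ranked higher on 4+2+5 = 11 ballots, Granton on 16. Granton wins 16–11.
Marwick vs Brixley: Marwick preferred on 4+5+2+4 = 15 ballots; Marwick wins 15–12.
Fairlea vs Ralston: Fairlea, 14–13.
Fairlea–Granton: Granton 14–13.
Fairlea vs Brixley: Fairlea wins 15–12.
Ralston vs Granton: Ralston wins 19–8.
Ralston vs Brixley: Ralston preferred on 4+5+2+4 = 15 ballots; Ralston wins 15–12.
Granton vs Brixley: 13 to 14, Brixley.
Every city loses at least once (Marwick loses to Fairlea; Fairlea loses to Granton; Ralston loses to Fairlea; Granton loses to Ralston; Brixley loses to Marwick). The majority relation contains the cycle Marwick beats Brixley beats Granton beats Marwick, so there is no Condorcet winner.

none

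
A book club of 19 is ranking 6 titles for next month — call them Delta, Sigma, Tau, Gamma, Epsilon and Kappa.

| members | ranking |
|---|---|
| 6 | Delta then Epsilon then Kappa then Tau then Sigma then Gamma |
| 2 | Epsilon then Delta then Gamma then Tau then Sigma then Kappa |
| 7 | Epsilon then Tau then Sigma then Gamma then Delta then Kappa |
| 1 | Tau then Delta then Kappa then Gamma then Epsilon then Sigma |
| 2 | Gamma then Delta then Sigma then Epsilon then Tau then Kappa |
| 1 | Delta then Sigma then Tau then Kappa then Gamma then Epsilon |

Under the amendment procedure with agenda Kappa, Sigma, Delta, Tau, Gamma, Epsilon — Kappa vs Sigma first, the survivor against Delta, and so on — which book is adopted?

Delta

Round 1: Kappa vs Sigma — 7–12, Sigma advances.
Round 2: Sigma vs Delta — 7–12, Delta advances.
Round 3: Delta vs Tau — 11–8, Delta advances.
Round 4: Delta vs Gamma — 10–9, Delta advances.
Round 5: Delta vs Epsilon — 10–9, Delta advances.
Delta survives the agenda.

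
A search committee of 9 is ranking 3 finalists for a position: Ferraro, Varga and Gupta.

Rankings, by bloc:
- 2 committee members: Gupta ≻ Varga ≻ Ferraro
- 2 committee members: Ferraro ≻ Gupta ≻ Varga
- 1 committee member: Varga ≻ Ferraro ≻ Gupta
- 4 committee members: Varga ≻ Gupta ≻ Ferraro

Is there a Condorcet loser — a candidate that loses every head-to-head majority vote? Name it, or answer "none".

Ferraro

Head-to-head results (9 committee members):
Ferraro–Varga: Varga 7–2.
Ferraro vs Gupta: Ferraro is ranked higher on 2+1 = 3 ballots, Gupta on 6. Gupta wins 6–3.
Varga vs Gupta: Varga is ranked higher on 1+4 = 5 ballots, Gupta on 4. Varga wins 5–4.
Only Ferraro has no wins; Ferraro is the Condorcet loser.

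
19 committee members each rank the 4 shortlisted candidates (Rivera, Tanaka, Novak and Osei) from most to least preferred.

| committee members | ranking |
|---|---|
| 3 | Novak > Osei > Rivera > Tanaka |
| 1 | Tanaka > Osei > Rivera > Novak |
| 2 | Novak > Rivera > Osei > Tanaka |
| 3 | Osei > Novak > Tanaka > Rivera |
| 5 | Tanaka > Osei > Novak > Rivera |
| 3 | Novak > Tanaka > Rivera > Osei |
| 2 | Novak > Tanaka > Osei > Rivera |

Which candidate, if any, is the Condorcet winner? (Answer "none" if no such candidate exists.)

Check each pair by majority over 19 ballots:
Rivera vs Tanaka: Tanaka, 14–5.
Rivera–Novak: Novak 18–1.
Rivera–Osei: Osei 14–5.
Tanaka–Novak: Novak 13–6.
Tanaka vs Osei: Tanaka, 11–8.
Novak vs Osei: Novak wins 10–9.
Only Novak has no losses; Novak is the Condorcet winner.

Novak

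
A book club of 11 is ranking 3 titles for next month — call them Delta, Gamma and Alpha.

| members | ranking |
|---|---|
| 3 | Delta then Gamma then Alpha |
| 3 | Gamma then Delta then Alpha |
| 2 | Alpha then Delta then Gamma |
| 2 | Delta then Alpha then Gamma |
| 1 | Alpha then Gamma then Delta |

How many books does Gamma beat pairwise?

Gamma against each rival (11 members):
Gamma vs Delta: Delta wins 7–4.
Gamma vs Alpha: Gamma, 6–5.
Gamma beats Alpha; loses to Delta — 1 pairwise win.

1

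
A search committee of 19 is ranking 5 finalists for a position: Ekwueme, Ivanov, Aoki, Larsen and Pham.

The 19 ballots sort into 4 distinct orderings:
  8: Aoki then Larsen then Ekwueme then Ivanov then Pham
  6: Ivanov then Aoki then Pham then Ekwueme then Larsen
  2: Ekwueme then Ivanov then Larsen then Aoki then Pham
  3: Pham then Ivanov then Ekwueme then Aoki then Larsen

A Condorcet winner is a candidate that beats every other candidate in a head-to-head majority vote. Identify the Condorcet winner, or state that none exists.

Check each pair by majority over 19 ballots:
Ekwueme vs Ivanov: Ekwueme, 10–9.
Ekwueme vs Aoki: Aoki wins 14–5.
Ekwueme vs Larsen: Ekwueme wins 11–8.
Ekwueme vs Pham: Ekwueme wins 10–9.
Ivanov vs Aoki: 11 to 8, Ivanov.
Ivanov vs Larsen: 11 to 8, Ivanov.
Ivanov vs Pham: Ivanov wins 16–3.
Aoki–Larsen: Aoki 17–2.
Aoki vs Pham: Aoki, 16–3.
Larsen–Pham: Larsen 10–9.
Every candidate loses at least once (Ekwueme loses to Aoki; Ivanov loses to Ekwueme; Aoki loses to Ivanov; Larsen loses to Ekwueme; Pham loses to Ekwueme). The majority relation contains the cycle Ekwueme beats Ivanov beats Aoki beats Ekwueme, so there is no Condorcet winner.

none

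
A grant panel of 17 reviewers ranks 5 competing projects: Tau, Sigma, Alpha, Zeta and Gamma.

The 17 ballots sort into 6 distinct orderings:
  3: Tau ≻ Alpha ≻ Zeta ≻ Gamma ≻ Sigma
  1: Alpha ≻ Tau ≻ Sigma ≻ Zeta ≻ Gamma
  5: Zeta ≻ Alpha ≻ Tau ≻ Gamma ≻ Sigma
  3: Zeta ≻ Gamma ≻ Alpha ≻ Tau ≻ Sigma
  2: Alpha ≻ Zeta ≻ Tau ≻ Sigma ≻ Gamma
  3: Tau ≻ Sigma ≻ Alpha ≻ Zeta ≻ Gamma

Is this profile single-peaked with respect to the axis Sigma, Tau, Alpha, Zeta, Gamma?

yes

Axis positions: Sigma=1, Tau=2, Alpha=3, Zeta=4, Gamma=5.
Faction 1 (peak Tau at position 2): ranking walks positions 2-3-4-5-1, expanding outward from the peak — single-peaked.
Faction 2 (peak Alpha at position 3): ranking walks positions 3-2-1-4-5, expanding outward from the peak — single-peaked.
Faction 3 (peak Zeta at position 4): ranking walks positions 4-3-2-5-1, expanding outward from the peak — single-peaked.
Faction 4 (peak Zeta at position 4): ranking walks positions 4-5-3-2-1, expanding outward from the peak — single-peaked.
Faction 5 (peak Alpha at position 3): ranking walks positions 3-4-2-1-5, expanding outward from the peak — single-peaked.
Faction 6 (peak Tau at position 2): ranking walks positions 2-1-3-4-5, expanding outward from the peak — single-peaked.
Every ranking is single-peaked on this axis.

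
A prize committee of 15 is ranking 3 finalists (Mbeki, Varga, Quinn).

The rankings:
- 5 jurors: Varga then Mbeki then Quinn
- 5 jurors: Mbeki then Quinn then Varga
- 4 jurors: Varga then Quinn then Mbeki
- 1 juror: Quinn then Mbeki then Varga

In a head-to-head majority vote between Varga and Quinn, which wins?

Ballots ranking Varga above Quinn: 5 + 4 = 9.
Ballots ranking Quinn above Varga: 15 − 9 = 6.
Varga wins the head-to-head 9–6.

Varga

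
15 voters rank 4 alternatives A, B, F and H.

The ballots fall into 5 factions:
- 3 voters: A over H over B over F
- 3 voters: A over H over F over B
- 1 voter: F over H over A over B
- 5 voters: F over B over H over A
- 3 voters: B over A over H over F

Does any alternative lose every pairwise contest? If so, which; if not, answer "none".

Head-to-head results (15 voters):
A vs B: A is ranked higher on 3+3+1 = 7 ballots, B on 8. B wins 8–7.
A vs F: A wins 9–6.
A vs H: A wins 9–6.
B vs F: F wins 9–6.
B vs H: B, 8–7.
F vs H: F is ranked higher on 1+5 = 6 ballots, H on 9. H wins 9–6.
Each alternative has at least one pairwise win (A beats F; B beats A; F beats B; H beats F) — no Condorcet loser.

none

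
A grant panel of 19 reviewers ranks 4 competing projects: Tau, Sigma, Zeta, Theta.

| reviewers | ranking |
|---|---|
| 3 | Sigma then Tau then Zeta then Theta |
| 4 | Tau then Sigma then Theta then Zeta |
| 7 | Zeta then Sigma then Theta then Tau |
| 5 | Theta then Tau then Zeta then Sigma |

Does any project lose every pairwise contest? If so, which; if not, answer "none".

none

Pairwise majorities:
Tau vs Sigma: Sigma wins 10–9.
Tau vs Zeta: Tau, 12–7.
Tau–Theta: Theta 12–7.
Sigma vs Zeta: Sigma is ranked higher on 3+4 = 7 ballots, Zeta on 12. Zeta wins 12–7.
Sigma vs Theta: Sigma preferred on 3+4+7 = 14 ballots; Sigma wins 14–5.
Zeta vs Theta: Zeta, 10–9.
Each project has at least one pairwise win (Tau beats Zeta; Sigma beats Tau; Zeta beats Sigma; Theta beats Tau) — no Condorcet loser.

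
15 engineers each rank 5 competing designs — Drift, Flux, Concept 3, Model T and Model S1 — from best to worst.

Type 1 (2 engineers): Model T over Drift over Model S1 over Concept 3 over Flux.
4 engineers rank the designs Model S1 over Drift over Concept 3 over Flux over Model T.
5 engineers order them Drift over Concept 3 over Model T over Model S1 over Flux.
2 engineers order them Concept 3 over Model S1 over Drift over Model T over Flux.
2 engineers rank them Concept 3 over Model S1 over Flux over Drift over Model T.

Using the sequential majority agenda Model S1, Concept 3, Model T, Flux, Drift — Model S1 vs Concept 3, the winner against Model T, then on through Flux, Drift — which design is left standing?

Drift

Round 1: Model S1 vs Concept 3 — 6–9, Concept 3 advances.
Round 2: Concept 3 vs Model T — 13–2, Concept 3 advances.
Round 3: Concept 3 vs Flux — 15–0, Concept 3 advances.
Round 4: Concept 3 vs Drift — 4–11, Drift advances.
Drift survives the agenda.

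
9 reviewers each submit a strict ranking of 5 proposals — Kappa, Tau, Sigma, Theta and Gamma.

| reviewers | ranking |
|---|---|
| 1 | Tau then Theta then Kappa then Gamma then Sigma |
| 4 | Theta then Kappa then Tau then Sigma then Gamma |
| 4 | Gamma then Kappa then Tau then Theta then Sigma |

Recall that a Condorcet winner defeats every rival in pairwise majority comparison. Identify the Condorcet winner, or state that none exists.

none

Check each pair by majority over 9 ballots:
Kappa vs Tau: Kappa preferred on 4+4 = 8 ballots; Kappa wins 8–1.
Kappa vs Sigma: Kappa wins 9–0.
Kappa vs Theta: Kappa is ranked higher on 4 ballots, Theta on 5. Theta wins 5–4.
Kappa–Gamma: Kappa 5–4.
Tau–Sigma: Tau 9–0.
Tau–Theta: Tau 5–4.
Tau vs Gamma: Tau, 5–4.
Sigma vs Theta: Theta, 9–0.
Sigma vs Gamma: Sigma preferred on 4 ballots; Gamma wins 5–4.
Theta vs Gamma: 1+4 = 5 for Theta, 4 for Gamma — Theta by 5–4.
Every project loses at least once (Kappa loses to Theta; Tau loses to Kappa; Sigma loses to Kappa; Theta loses to Tau; Gamma loses to Kappa). The majority relation contains the cycle Kappa beats Tau beats Theta beats Kappa, so there is no Condorcet winner.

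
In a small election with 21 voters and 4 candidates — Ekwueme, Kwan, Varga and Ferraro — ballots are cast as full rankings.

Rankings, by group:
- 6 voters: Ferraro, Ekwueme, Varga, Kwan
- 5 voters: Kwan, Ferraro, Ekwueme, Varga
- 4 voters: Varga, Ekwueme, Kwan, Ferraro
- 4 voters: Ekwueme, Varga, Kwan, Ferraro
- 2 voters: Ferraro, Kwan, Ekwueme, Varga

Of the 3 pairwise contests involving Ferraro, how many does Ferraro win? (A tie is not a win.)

2

Ferraro against each rival (21 voters):
Ferraro vs Ekwueme: Ferraro is ranked higher on 6+5+2 = 13 ballots, Ekwueme on 8. Ferraro wins 13–8.
Ferraro vs Kwan: Kwan wins 13–8.
Ferraro vs Varga: Ferraro preferred on 6+5+2 = 13 ballots; Ferraro wins 13–8.
Ferraro beats Ekwueme, Varga; loses to Kwan — 2 pairwise wins.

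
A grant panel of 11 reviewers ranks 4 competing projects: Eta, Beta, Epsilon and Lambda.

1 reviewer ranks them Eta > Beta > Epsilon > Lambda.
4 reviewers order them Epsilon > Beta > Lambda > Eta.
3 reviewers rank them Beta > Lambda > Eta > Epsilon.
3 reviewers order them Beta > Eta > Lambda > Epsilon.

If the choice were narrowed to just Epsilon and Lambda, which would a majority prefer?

Lambda

Ballots ranking Epsilon above Lambda: 1 + 4 = 5.
Ballots ranking Lambda above Epsilon: 11 − 5 = 6.
Lambda wins the head-to-head 6–5.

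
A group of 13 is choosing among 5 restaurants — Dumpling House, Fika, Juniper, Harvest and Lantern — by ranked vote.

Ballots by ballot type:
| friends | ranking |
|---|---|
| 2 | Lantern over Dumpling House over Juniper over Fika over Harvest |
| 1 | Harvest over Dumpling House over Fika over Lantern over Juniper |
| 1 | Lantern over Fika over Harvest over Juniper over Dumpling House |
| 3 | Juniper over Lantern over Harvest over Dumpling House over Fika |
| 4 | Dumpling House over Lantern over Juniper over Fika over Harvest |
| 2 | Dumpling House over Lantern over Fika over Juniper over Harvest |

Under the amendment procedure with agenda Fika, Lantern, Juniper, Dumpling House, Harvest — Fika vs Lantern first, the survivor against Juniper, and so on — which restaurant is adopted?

Dumpling House

Round 1: Fika vs Lantern — 1–12, Lantern advances.
Round 2: Lantern vs Juniper — 10–3, Lantern advances.
Round 3: Lantern vs Dumpling House — 6–7, Dumpling House advances.
Round 4: Dumpling House vs Harvest — 8–5, Dumpling House advances.
The agenda winner is Dumpling House.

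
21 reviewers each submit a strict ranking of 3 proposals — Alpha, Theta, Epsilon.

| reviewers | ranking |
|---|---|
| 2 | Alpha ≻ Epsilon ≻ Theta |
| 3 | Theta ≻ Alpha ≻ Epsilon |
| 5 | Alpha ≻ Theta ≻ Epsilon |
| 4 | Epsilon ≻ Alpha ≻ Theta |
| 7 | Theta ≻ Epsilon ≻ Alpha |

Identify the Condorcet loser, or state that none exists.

Pairwise majorities:
Alpha vs Theta: Alpha wins 11–10.
Alpha vs Epsilon: Epsilon, 11–10.
Theta vs Epsilon: Theta wins 15–6.
Every project wins at least one matchup (Alpha beats Theta; Theta beats Epsilon; Epsilon beats Alpha), so there is no Condorcet loser.

none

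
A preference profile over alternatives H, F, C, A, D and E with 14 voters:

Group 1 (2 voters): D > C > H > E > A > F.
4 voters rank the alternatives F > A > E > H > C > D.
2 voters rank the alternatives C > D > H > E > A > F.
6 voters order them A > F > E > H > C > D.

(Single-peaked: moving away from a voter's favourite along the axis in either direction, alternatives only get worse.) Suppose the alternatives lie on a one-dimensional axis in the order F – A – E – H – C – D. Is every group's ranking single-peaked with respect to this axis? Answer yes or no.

Axis positions: F=1, A=2, E=3, H=4, C=5, D=6.
Group 1 (peak D at position 6): ranking walks positions 6-5-4-3-2-1, expanding outward from the peak — single-peaked.
Group 2 (peak F at position 1): ranking walks positions 1-2-3-4-5-6, expanding outward from the peak — single-peaked.
Group 3 (peak C at position 5): ranking walks positions 5-6-4-3-2-1, expanding outward from the peak — single-peaked.
Group 4 (peak A at position 2): ranking walks positions 2-1-3-4-5-6, expanding outward from the peak — single-peaked.
Every ranking is single-peaked on this axis.

yes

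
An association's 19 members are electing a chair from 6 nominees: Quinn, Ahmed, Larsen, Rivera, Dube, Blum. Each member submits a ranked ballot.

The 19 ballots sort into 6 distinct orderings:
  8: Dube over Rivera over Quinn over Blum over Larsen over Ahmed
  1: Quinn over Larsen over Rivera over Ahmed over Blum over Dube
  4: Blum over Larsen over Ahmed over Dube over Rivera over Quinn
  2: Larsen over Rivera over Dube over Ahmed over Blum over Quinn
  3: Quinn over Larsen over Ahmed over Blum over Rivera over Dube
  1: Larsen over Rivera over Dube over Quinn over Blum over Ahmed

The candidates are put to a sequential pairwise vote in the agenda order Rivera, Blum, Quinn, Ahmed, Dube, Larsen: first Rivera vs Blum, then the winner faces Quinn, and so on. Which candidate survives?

Larsen

Round 1: Rivera vs Blum — 12–7, Rivera advances.
Round 2: Rivera vs Quinn — 15–4, Rivera advances.
Round 3: Rivera vs Ahmed — 12–7, Rivera advances.
Round 4: Rivera vs Dube — 7–12, Dube advances.
Round 5: Dube vs Larsen — 8–11, Larsen advances.
The agenda winner is Larsen.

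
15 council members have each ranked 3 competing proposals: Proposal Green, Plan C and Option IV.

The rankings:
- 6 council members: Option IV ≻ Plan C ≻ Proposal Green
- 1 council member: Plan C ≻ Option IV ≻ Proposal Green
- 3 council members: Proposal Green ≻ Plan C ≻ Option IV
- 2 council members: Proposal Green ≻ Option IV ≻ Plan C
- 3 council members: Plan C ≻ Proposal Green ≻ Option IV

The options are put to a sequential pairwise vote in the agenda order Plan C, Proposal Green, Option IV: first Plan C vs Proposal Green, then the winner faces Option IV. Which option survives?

Option IV

Round 1: Plan C vs Proposal Green — 10–5, Plan C advances.
Round 2: Plan C vs Option IV — 7–8, Option IV advances.
Option IV survives the agenda.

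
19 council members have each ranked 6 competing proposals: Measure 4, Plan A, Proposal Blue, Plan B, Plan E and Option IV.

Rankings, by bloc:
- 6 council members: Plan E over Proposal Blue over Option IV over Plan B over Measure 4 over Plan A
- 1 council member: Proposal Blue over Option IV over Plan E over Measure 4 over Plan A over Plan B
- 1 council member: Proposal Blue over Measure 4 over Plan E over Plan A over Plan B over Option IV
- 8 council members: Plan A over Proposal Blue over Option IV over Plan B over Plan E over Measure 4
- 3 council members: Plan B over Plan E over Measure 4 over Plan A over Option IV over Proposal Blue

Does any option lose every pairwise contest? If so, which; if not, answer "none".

Head-to-head results (19 council members):
Measure 4–Plan A: Measure 4 11–8.
Measure 4 vs Proposal Blue: Proposal Blue, 16–3.
Measure 4 vs Plan B: Plan B, 17–2.
Measure 4 vs Plan E: Measure 4 is ranked higher on 1 ballot, Plan E on 18. Plan E wins 18–1.
Measure 4 vs Option IV: Measure 4 is ranked higher on 1+3 = 4 ballots, Option IV on 15. Option IV wins 15–4.
Plan A vs Proposal Blue: Plan A is ranked higher on 8+3 = 11 ballots, Proposal Blue on 8. Plan A wins 11–8.
Plan A–Plan B: Plan A 10–9.
Plan A vs Plan E: Plan E, 11–8.
Plan A–Option IV: Plan A 12–7.
Proposal Blue–Plan B: Proposal Blue 16–3.
Proposal Blue vs Plan E: Proposal Blue is ranked higher on 1+1+8 = 10 ballots, Plan E on 9. Proposal Blue wins 10–9.
Proposal Blue vs Option IV: Proposal Blue wins 16–3.
Plan B vs Plan E: Plan B preferred on 8+3 = 11 ballots; Plan B wins 11–8.
Plan B vs Option IV: 4 to 15, Option IV.
Plan E vs Option IV: Plan E, 10–9.
Every option wins at least one matchup (Measure 4 beats Plan A; Plan A beats Proposal Blue; Proposal Blue beats Measure 4; Plan B beats Measure 4; Plan E beats Measure 4; Option IV beats Measure 4), so there is no Condorcet loser.

none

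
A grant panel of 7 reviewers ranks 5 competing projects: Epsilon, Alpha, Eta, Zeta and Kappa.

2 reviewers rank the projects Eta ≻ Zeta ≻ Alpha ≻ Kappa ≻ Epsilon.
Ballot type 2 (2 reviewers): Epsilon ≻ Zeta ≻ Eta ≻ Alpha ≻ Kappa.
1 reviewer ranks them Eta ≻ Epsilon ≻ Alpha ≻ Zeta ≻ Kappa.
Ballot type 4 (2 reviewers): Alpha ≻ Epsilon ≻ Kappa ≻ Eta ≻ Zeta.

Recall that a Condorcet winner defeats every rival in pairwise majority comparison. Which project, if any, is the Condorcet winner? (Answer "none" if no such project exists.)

none

Check each pair by majority over 7 ballots:
Epsilon–Alpha: Alpha 4–3.
Epsilon vs Eta: Epsilon, 4–3.
Epsilon vs Zeta: Epsilon, 5–2.
Epsilon–Kappa: Epsilon 5–2.
Alpha vs Eta: Eta wins 5–2.
Alpha vs Zeta: Zeta wins 4–3.
Alpha vs Kappa: Alpha wins 7–0.
Eta–Zeta: Eta 5–2.
Eta vs Kappa: Eta wins 5–2.
Zeta–Kappa: Zeta 5–2.
No project is unbeaten: Epsilon loses to Alpha; Alpha loses to Eta; Eta loses to Epsilon; Zeta loses to Epsilon; Kappa loses to Epsilon. In particular Epsilon beats Eta beats Alpha beats Epsilon is a majority cycle — no Condorcet winner exists.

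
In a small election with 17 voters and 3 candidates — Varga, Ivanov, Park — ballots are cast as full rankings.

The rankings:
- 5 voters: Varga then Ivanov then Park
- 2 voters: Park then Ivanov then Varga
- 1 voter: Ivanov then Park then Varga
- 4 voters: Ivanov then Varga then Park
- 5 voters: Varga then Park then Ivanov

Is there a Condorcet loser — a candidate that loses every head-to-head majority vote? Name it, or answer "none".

Pairwise majorities:
Varga vs Ivanov: Varga is ranked higher on 5+5 = 10 ballots, Ivanov on 7. Varga wins 10–7.
Varga vs Park: Varga wins 14–3.
Ivanov vs Park: Ivanov preferred on 5+1+4 = 10 ballots; Ivanov wins 10–7.
Only Park has no wins; Park is the Condorcet loser.

Park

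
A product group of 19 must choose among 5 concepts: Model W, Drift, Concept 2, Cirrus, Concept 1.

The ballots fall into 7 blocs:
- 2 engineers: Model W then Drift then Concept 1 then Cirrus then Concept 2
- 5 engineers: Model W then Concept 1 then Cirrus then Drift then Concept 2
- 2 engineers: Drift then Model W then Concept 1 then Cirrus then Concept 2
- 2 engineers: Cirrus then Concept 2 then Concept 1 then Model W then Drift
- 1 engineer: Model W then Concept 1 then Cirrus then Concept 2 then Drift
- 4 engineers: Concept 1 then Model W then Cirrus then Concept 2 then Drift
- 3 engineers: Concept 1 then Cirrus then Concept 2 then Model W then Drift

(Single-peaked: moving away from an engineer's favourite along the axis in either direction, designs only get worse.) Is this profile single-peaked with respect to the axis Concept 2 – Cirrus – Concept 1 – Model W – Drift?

yes

Axis positions: Concept 2=1, Cirrus=2, Concept 1=3, Model W=4, Drift=5.
Bloc 1 (peak Model W at position 4): ranking walks positions 4-5-3-2-1, expanding outward from the peak — single-peaked.
Bloc 2 (peak Model W at position 4): ranking walks positions 4-3-2-5-1, expanding outward from the peak — single-peaked.
Bloc 3 (peak Drift at position 5): ranking walks positions 5-4-3-2-1, expanding outward from the peak — single-peaked.
Bloc 4 (peak Cirrus at position 2): ranking walks positions 2-1-3-4-5, expanding outward from the peak — single-peaked.
Bloc 5 (peak Model W at position 4): ranking walks positions 4-3-2-1-5, expanding outward from the peak — single-peaked.
Bloc 6 (peak Concept 1 at position 3): ranking walks positions 3-4-2-1-5, expanding outward from the peak — single-peaked.
Bloc 7 (peak Concept 1 at position 3): ranking walks positions 3-2-1-4-5, expanding outward from the peak — single-peaked.
Every ranking is single-peaked on this axis.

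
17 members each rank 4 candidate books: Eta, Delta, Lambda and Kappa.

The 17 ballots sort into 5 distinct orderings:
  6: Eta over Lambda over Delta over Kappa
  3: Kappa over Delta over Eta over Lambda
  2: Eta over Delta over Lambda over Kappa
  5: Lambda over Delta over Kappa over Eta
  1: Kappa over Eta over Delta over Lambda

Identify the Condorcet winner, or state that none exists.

none

Pairwise majorities:
Eta vs Delta: 6+2+1 = 9 for Eta, 8 for Delta — Eta by 9–8.
Eta vs Lambda: Eta preferred on 6+3+2+1 = 12 ballots; Eta wins 12–5.
Eta vs Kappa: 8 to 9, Kappa.
Delta vs Lambda: 6 to 11, Lambda.
Delta vs Kappa: Delta preferred on 6+2+5 = 13 ballots; Delta wins 13–4.
Lambda–Kappa: Lambda 13–4.
Every book loses at least once (Eta loses to Kappa; Delta loses to Eta; Lambda loses to Eta; Kappa loses to Delta). The majority relation contains the cycle Eta > Delta > Kappa > Eta, so there is no Condorcet winner.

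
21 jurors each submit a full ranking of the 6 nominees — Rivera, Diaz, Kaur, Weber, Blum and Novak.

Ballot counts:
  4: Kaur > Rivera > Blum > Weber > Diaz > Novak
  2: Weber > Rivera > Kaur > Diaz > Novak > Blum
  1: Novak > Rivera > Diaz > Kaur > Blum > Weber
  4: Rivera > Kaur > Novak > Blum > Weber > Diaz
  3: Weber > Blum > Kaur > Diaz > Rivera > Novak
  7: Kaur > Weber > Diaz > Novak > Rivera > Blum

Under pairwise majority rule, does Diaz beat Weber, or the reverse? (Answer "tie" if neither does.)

Weber

Ballots ranking Diaz above Weber: 1.
Ballots ranking Weber above Diaz: 21 − 1 = 20.
Weber wins the head-to-head 20–1.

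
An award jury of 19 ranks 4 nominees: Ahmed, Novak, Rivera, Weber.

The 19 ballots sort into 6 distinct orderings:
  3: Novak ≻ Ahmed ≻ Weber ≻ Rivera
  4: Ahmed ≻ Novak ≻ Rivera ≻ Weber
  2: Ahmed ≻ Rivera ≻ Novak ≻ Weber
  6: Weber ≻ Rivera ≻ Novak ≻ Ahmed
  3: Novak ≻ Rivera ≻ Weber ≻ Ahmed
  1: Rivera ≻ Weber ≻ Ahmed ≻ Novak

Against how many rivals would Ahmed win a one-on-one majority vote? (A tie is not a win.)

Ahmed against each rival (19 jurors):
Ahmed vs Novak: Ahmed preferred on 4+2+1 = 7 ballots; Novak wins 12–7.
Ahmed vs Rivera: 9 to 10, Rivera.
Ahmed vs Weber: Ahmed is ranked higher on 3+4+2 = 9 ballots, Weber on 10. Weber wins 10–9.
Ahmed beats no one; loses to Novak, Rivera, Weber — 0 pairwise wins.

0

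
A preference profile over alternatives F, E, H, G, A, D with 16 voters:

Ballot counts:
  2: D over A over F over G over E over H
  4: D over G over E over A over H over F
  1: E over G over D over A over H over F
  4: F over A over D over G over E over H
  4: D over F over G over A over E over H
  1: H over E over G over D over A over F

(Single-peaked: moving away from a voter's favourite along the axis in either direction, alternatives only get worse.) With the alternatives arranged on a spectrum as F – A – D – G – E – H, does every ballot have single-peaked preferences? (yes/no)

Axis positions: F=1, A=2, D=3, G=4, E=5, H=6.
Bloc 1 (peak D at position 3): ranking walks positions 3-2-1-4-5-6, expanding outward from the peak — single-peaked.
Bloc 2 (peak D at position 3): ranking walks positions 3-4-5-2-6-1, expanding outward from the peak — single-peaked.
Bloc 3 (peak E at position 5): ranking walks positions 5-4-3-2-6-1, expanding outward from the peak — single-peaked.
Bloc 4 (peak F at position 1): ranking walks positions 1-2-3-4-5-6, expanding outward from the peak — single-peaked.
Bloc 5: ranking walks positions 3-1-4-2-5-6; F is ranked above A even though A lies between F and the peak D on the axis — preferences dip and rise again. Not single-peaked.
Bloc 6 (peak H at position 6): ranking walks positions 6-5-4-3-2-1, expanding outward from the peak — single-peaked.
Bloc 5 violates single-peakedness, so the profile is not single-peaked on this axis.

no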